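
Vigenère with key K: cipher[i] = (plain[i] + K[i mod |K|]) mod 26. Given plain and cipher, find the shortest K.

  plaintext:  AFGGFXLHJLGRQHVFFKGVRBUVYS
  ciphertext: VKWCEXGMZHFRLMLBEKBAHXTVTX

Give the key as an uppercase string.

VFQWZA

  i= 0: V-A = 21 → V
  i= 1: K-F =  5 → F
  i= 2: W-G = 16 → Q
  i= 3: C-G = 22 → W
  i= 4: E-F = 25 → Z
  i= 5: X-X =  0 → A
  i= 6: G-L = 21 → V
  i= 7: M-H =  5 → F
  i= 8: Z-J = 16 → Q
  i= 9: H-L = 22 → W
  i=10: F-G = 25 → Z
  i=11: R-R =  0 → A
  i=12: L-Q = 21 → V
  i=13: M-H =  5 → F
  i=14: L-V = 16 → Q
  i=15: B-F = 22 → W
  i=16: E-F = 25 → Z
  i=17: K-K =  0 → A
  i=18: B-G = 21 → V
  i=19: A-V =  5 → F
  i=20: H-R = 16 → Q
  i=21: X-B = 22 → W
  i=22: T-U = 25 → Z
  i=23: V-V =  0 → A
  i=24: T-Y = 21 → V
  i=25: X-S =  5 → F
  shifts repeat with period 6: VFQWZA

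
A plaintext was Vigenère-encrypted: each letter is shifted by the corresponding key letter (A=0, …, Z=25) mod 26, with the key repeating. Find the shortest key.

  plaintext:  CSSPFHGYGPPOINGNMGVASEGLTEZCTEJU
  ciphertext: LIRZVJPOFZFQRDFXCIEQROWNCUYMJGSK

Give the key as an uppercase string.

  i= 0: L-C =  9 → J
  i= 1: I-S = 16 → Q
  i= 2: R-S = 25 → Z
  i= 3: Z-P = 10 → K
  i= 4: V-F = 16 → Q
  i= 5: J-H =  2 → C
  i= 6: P-G =  9 → J
  i= 7: O-Y = 16 → Q
  i= 8: F-G = 25 → Z
  i= 9: Z-P = 10 → K
  i=10: F-P = 16 → Q
  i=11: Q-O =  2 → C
  i=12: R-I =  9 → J
  i=13: D-N = 16 → Q
  i=14: F-G = 25 → Z
  i=15: X-N = 10 → K
  i=16: C-M = 16 → Q
  i=17: I-G =  2 → C
  i=18: E-V =  9 → J
  i=19: Q-A = 16 → Q
  i=20: R-S = 25 → Z
  i=21: O-E = 10 → K
  i=22: W-G = 16 → Q
  i=23: N-L =  2 → C
  i=24: C-T =  9 → J
  i=25: U-E = 16 → Q
  i=26: Y-Z = 25 → Z
  i=27: M-C = 10 → K
  i=28: J-T = 16 → Q
  i=29: G-E =  2 → C
  i=30: S-J =  9 → J
  i=31: K-U = 16 → Q
  shifts repeat with period 6: JQZKQC

JQZKQC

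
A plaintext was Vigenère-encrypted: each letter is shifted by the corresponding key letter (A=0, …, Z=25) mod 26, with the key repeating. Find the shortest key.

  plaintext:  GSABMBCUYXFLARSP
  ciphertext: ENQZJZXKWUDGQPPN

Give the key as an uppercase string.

YVQYX

  i= 0: E-G = 24 → Y
  i= 1: N-S = 21 → V
  i= 2: Q-A = 16 → Q
  i= 3: Z-B = 24 → Y
  i= 4: J-M = 23 → X
  i= 5: Z-B = 24 → Y
  i= 6: X-C = 21 → V
  i= 7: K-U = 16 → Q
  i= 8: W-Y = 24 → Y
  i= 9: U-X = 23 → X
  i=10: D-F = 24 → Y
  i=11: G-L = 21 → V
  i=12: Q-A = 16 → Q
  i=13: P-R = 24 → Y
  i=14: P-S = 23 → X
  i=15: N-P = 24 → Y
  shifts repeat with period 5: YVQYX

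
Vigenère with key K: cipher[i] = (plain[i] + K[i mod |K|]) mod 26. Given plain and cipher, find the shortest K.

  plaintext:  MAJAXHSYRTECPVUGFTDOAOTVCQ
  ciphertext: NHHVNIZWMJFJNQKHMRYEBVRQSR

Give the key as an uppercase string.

BHYVQ

  i= 0: N-M =  1 → B
  i= 1: H-A =  7 → H
  i= 2: H-J = 24 → Y
  i= 3: V-A = 21 → V
  i= 4: N-X = 16 → Q
  i= 5: I-H =  1 → B
  i= 6: Z-S =  7 → H
  i= 7: W-Y = 24 → Y
  i= 8: M-R = 21 → V
  i= 9: J-T = 16 → Q
  i=10: F-E =  1 → B
  i=11: J-C =  7 → H
  i=12: N-P = 24 → Y
  i=13: Q-V = 21 → V
  i=14: K-U = 16 → Q
  i=15: H-G =  1 → B
  i=16: M-F =  7 → H
  i=17: R-T = 24 → Y
  i=18: Y-D = 21 → V
  i=19: E-O = 16 → Q
  i=20: B-A =  1 → B
  i=21: V-O =  7 → H
  i=22: R-T = 24 → Y
  i=23: Q-V = 21 → V
  i=24: S-C = 16 → Q
  i=25: R-Q =  1 → B
  shifts repeat with period 5: BHYVQ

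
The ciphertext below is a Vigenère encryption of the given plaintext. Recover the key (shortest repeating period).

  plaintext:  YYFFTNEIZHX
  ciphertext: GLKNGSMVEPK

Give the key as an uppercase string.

  i= 0: G-Y =  8 → I
  i= 1: L-Y = 13 → N
  i= 2: K-F =  5 → F
  i= 3: N-F =  8 → I
  i= 4: G-T = 13 → N
  i= 5: S-N =  5 → F
  i= 6: M-E =  8 → I
  i= 7: V-I = 13 → N
  i= 8: E-Z =  5 → F
  i= 9: P-H =  8 → I
  i=10: K-X = 13 → N
  shifts repeat with period 3: INF

INF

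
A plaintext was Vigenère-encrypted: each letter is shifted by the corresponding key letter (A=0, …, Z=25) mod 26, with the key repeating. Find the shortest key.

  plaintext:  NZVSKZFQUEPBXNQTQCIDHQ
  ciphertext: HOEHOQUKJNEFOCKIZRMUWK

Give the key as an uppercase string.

UPJPERP

  i= 0: H-N = 20 → U
  i= 1: O-Z = 15 → P
  i= 2: E-V =  9 → J
  i= 3: H-S = 15 → P
  i= 4: O-K =  4 → E
  i= 5: Q-Z = 17 → R
  i= 6: U-F = 15 → P
  i= 7: K-Q = 20 → U
  i= 8: J-U = 15 → P
  i= 9: N-E =  9 → J
  i=10: E-P = 15 → P
  i=11: F-B =  4 → E
  i=12: O-X = 17 → R
  i=13: C-N = 15 → P
  i=14: K-Q = 20 → U
  i=15: I-T = 15 → P
  i=16: Z-Q =  9 → J
  i=17: R-C = 15 → P
  i=18: M-I =  4 → E
  i=19: U-D = 17 → R
  i=20: W-H = 15 → P
  i=21: K-Q = 20 → U
  shifts repeat with period 7: UPJPERP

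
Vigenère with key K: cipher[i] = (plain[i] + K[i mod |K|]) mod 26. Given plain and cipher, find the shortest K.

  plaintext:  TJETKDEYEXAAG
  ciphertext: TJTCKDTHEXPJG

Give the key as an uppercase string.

  i= 0: T-T =  0 → A
  i= 1: J-J =  0 → A
  i= 2: T-E = 15 → P
  i= 3: C-T =  9 → J
  i= 4: K-K =  0 → A
  i= 5: D-D =  0 → A
  i= 6: T-E = 15 → P
  i= 7: H-Y =  9 → J
  i= 8: E-E =  0 → A
  i= 9: X-X =  0 → A
  i=10: P-A = 15 → P
  i=11: J-A =  9 → J
  i=12: G-G =  0 → A
  shifts repeat with period 4: AAPJ

AAPJ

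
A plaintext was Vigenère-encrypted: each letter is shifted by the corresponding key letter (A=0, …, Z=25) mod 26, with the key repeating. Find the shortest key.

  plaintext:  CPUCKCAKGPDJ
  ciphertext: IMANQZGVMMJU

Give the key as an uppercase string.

  i= 0: I-C =  6 → G
  i= 1: M-P = 23 → X
  i= 2: A-U =  6 → G
  i= 3: N-C = 11 → L
  i= 4: Q-K =  6 → G
  i= 5: Z-C = 23 → X
  i= 6: G-A =  6 → G
  i= 7: V-K = 11 → L
  i= 8: M-G =  6 → G
  i= 9: M-P = 23 → X
  i=10: J-D =  6 → G
  i=11: U-J = 11 → L
  shifts repeat with period 4: GXGL

GXGL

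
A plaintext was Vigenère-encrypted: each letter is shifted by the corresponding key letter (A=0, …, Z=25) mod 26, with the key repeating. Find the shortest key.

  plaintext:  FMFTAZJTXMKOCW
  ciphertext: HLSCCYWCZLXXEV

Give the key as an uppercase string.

CZNJ

  i= 0: H-F =  2 → C
  i= 1: L-M = 25 → Z
  i= 2: S-F = 13 → N
  i= 3: C-T =  9 → J
  i= 4: C-A =  2 → C
  i= 5: Y-Z = 25 → Z
  i= 6: W-J = 13 → N
  i= 7: C-T =  9 → J
  i= 8: Z-X =  2 → C
  i= 9: L-M = 25 → Z
  i=10: X-K = 13 → N
  i=11: X-O =  9 → J
  i=12: E-C =  2 → C
  i=13: V-W = 25 → Z
  shifts repeat with period 4: CZNJ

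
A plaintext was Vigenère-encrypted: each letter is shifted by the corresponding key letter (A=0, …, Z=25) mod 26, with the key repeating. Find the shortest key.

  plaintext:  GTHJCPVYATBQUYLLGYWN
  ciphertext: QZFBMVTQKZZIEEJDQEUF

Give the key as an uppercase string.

  i= 0: Q-G = 10 → K
  i= 1: Z-T =  6 → G
  i= 2: F-H = 24 → Y
  i= 3: B-J = 18 → S
  i= 4: M-C = 10 → K
  i= 5: V-P =  6 → G
  i= 6: T-V = 24 → Y
  i= 7: Q-Y = 18 → S
  i= 8: K-A = 10 → K
  i= 9: Z-T =  6 → G
  i=10: Z-B = 24 → Y
  i=11: I-Q = 18 → S
  i=12: E-U = 10 → K
  i=13: E-Y =  6 → G
  i=14: J-L = 24 → Y
  i=15: D-L = 18 → S
  i=16: Q-G = 10 → K
  i=17: E-Y =  6 → G
  i=18: U-W = 24 → Y
  i=19: F-N = 18 → S
  shifts repeat with period 4: KGYS

KGYS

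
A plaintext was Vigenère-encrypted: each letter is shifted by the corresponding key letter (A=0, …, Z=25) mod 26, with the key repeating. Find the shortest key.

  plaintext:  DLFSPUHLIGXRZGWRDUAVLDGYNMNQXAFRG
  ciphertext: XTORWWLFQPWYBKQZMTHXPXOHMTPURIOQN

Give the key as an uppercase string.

UIJZHCE

  i= 0: X-D = 20 → U
  i= 1: T-L =  8 → I
  i= 2: O-F =  9 → J
  i= 3: R-S = 25 → Z
  i= 4: W-P =  7 → H
  i= 5: W-U =  2 → C
  i= 6: L-H =  4 → E
  i= 7: F-L = 20 → U
  i= 8: Q-I =  8 → I
  i= 9: P-G =  9 → J
  i=10: W-X = 25 → Z
  i=11: Y-R =  7 → H
  i=12: B-Z =  2 → C
  i=13: K-G =  4 → E
  i=14: Q-W = 20 → U
  i=15: Z-R =  8 → I
  i=16: M-D =  9 → J
  i=17: T-U = 25 → Z
  i=18: H-A =  7 → H
  i=19: X-V =  2 → C
  i=20: P-L =  4 → E
  i=21: X-D = 20 → U
  i=22: O-G =  8 → I
  i=23: H-Y =  9 → J
  i=24: M-N = 25 → Z
  i=25: T-M =  7 → H
  i=26: P-N =  2 → C
  i=27: U-Q =  4 → E
  i=28: R-X = 20 → U
  i=29: I-A =  8 → I
  i=30: O-F =  9 → J
  i=31: Q-R = 25 → Z
  i=32: N-G =  7 → H
  shifts repeat with period 7: UIJZHCE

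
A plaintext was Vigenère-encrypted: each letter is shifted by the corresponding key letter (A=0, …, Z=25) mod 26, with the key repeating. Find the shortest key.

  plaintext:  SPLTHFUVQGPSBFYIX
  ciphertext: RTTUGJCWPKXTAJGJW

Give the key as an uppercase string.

  i= 0: R-S = 25 → Z
  i= 1: T-P =  4 → E
  i= 2: T-L =  8 → I
  i= 3: U-T =  1 → B
  i= 4: G-H = 25 → Z
  i= 5: J-F =  4 → E
  i= 6: C-U =  8 → I
  i= 7: W-V =  1 → B
  i= 8: P-Q = 25 → Z
  i= 9: K-G =  4 → E
  i=10: X-P =  8 → I
  i=11: T-S =  1 → B
  i=12: A-B = 25 → Z
  i=13: J-F =  4 → E
  i=14: G-Y =  8 → I
  i=15: J-I =  1 → B
  i=16: W-X = 25 → Z
  shifts repeat with period 4: ZEIB

ZEIB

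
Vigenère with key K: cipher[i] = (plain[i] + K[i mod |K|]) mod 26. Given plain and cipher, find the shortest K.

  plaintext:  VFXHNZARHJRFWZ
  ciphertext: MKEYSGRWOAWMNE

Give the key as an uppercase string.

  i= 0: M-V = 17 → R
  i= 1: K-F =  5 → F
  i= 2: E-X =  7 → H
  i= 3: Y-H = 17 → R
  i= 4: S-N =  5 → F
  i= 5: G-Z =  7 → H
  i= 6: R-A = 17 → R
  i= 7: W-R =  5 → F
  i= 8: O-H =  7 → H
  i= 9: A-J = 17 → R
  i=10: W-R =  5 → F
  i=11: M-F =  7 → H
  i=12: N-W = 17 → R
  i=13: E-Z =  5 → F
  shifts repeat with period 3: RFH

RFH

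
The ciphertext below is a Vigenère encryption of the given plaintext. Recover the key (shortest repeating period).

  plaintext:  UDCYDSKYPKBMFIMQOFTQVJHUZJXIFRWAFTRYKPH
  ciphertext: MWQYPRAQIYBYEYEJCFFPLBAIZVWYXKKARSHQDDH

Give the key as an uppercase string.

STOAMZQ

  i= 0: M-U = 18 → S
  i= 1: W-D = 19 → T
  i= 2: Q-C = 14 → O
  i= 3: Y-Y =  0 → A
  i= 4: P-D = 12 → M
  i= 5: R-S = 25 → Z
  i= 6: A-K = 16 → Q
  i= 7: Q-Y = 18 → S
  i= 8: I-P = 19 → T
  i= 9: Y-K = 14 → O
  i=10: B-B =  0 → A
  i=11: Y-M = 12 → M
  i=12: E-F = 25 → Z
  i=13: Y-I = 16 → Q
  i=14: E-M = 18 → S
  i=15: J-Q = 19 → T
  i=16: C-O = 14 → O
  i=17: F-F =  0 → A
  i=18: F-T = 12 → M
  i=19: P-Q = 25 → Z
  i=20: L-V = 16 → Q
  i=21: B-J = 18 → S
  i=22: A-H = 19 → T
  i=23: I-U = 14 → O
  i=24: Z-Z =  0 → A
  i=25: V-J = 12 → M
  i=26: W-X = 25 → Z
  i=27: Y-I = 16 → Q
  i=28: X-F = 18 → S
  i=29: K-R = 19 → T
  i=30: K-W = 14 → O
  i=31: A-A =  0 → A
  i=32: R-F = 12 → M
  i=33: S-T = 25 → Z
  i=34: H-R = 16 → Q
  i=35: Q-Y = 18 → S
  i=36: D-K = 19 → T
  i=37: D-P = 14 → O
  i=38: H-H =  0 → A
  shifts repeat with period 7: STOAMZQ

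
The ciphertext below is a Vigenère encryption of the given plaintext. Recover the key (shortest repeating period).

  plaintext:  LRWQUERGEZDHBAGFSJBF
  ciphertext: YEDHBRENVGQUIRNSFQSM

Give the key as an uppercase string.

NNHRH

  i= 0: Y-L = 13 → N
  i= 1: E-R = 13 → N
  i= 2: D-W =  7 → H
  i= 3: H-Q = 17 → R
  i= 4: B-U =  7 → H
  i= 5: R-E = 13 → N
  i= 6: E-R = 13 → N
  i= 7: N-G =  7 → H
  i= 8: V-E = 17 → R
  i= 9: G-Z =  7 → H
  i=10: Q-D = 13 → N
  i=11: U-H = 13 → N
  i=12: I-B =  7 → H
  i=13: R-A = 17 → R
  i=14: N-G =  7 → H
  i=15: S-F = 13 → N
  i=16: F-S = 13 → N
  i=17: Q-J =  7 → H
  i=18: S-B = 17 → R
  i=19: M-F =  7 → H
  shifts repeat with period 5: NNHRH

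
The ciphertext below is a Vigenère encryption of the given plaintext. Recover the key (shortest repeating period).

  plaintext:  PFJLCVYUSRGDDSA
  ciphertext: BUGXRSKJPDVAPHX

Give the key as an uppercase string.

  i= 0: B-P = 12 → M
  i= 1: U-F = 15 → P
  i= 2: G-J = 23 → X
  i= 3: X-L = 12 → M
  i= 4: R-C = 15 → P
  i= 5: S-V = 23 → X
  i= 6: K-Y = 12 → M
  i= 7: J-U = 15 → P
  i= 8: P-S = 23 → X
  i= 9: D-R = 12 → M
  i=10: V-G = 15 → P
  i=11: A-D = 23 → X
  i=12: P-D = 12 → M
  i=13: H-S = 15 → P
  i=14: X-A = 23 → X
  shifts repeat with period 3: MPX

MPX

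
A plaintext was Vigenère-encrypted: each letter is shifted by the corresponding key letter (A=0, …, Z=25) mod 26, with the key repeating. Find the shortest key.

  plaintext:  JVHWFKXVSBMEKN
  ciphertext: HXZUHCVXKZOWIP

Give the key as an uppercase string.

  i= 0: H-J = 24 → Y
  i= 1: X-V =  2 → C
  i= 2: Z-H = 18 → S
  i= 3: U-W = 24 → Y
  i= 4: H-F =  2 → C
  i= 5: C-K = 18 → S
  i= 6: V-X = 24 → Y
  i= 7: X-V =  2 → C
  i= 8: K-S = 18 → S
  i= 9: Z-B = 24 → Y
  i=10: O-M =  2 → C
  i=11: W-E = 18 → S
  i=12: I-K = 24 → Y
  i=13: P-N =  2 → C
  shifts repeat with period 3: YCS

YCS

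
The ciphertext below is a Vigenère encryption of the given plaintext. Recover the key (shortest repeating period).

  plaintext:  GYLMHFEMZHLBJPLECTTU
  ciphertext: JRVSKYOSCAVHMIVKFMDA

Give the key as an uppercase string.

  i= 0: J-G =  3 → D
  i= 1: R-Y = 19 → T
  i= 2: V-L = 10 → K
  i= 3: S-M =  6 → G
  i= 4: K-H =  3 → D
  i= 5: Y-F = 19 → T
  i= 6: O-E = 10 → K
  i= 7: S-M =  6 → G
  i= 8: C-Z =  3 → D
  i= 9: A-H = 19 → T
  i=10: V-L = 10 → K
  i=11: H-B =  6 → G
  i=12: M-J =  3 → D
  i=13: I-P = 19 → T
  i=14: V-L = 10 → K
  i=15: K-E =  6 → G
  i=16: F-C =  3 → D
  i=17: M-T = 19 → T
  i=18: D-T = 10 → K
  i=19: A-U =  6 → G
  shifts repeat with period 4: DTKG

DTKG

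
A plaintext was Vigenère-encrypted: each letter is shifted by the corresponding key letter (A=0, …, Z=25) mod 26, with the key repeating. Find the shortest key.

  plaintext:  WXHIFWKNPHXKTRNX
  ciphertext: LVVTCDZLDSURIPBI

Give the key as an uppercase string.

  i= 0: L-W = 15 → P
  i= 1: V-X = 24 → Y
  i= 2: V-H = 14 → O
  i= 3: T-I = 11 → L
  i= 4: C-F = 23 → X
  i= 5: D-W =  7 → H
  i= 6: Z-K = 15 → P
  i= 7: L-N = 24 → Y
  i= 8: D-P = 14 → O
  i= 9: S-H = 11 → L
  i=10: U-X = 23 → X
  i=11: R-K =  7 → H
  i=12: I-T = 15 → P
  i=13: P-R = 24 → Y
  i=14: B-N = 14 → O
  i=15: I-X = 11 → L
  shifts repeat with period 6: PYOLXH

PYOLXH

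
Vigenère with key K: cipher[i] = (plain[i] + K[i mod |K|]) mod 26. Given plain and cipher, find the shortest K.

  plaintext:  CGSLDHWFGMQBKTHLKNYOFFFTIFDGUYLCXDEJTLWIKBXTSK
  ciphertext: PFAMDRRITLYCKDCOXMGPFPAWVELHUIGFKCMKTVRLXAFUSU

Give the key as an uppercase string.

  i= 0: P-C = 13 → N
  i= 1: F-G = 25 → Z
  i= 2: A-S =  8 → I
  i= 3: M-L =  1 → B
  i= 4: D-D =  0 → A
  i= 5: R-H = 10 → K
  i= 6: R-W = 21 → V
  i= 7: I-F =  3 → D
  i= 8: T-G = 13 → N
  i= 9: L-M = 25 → Z
  i=10: Y-Q =  8 → I
  i=11: C-B =  1 → B
  i=12: K-K =  0 → A
  i=13: D-T = 10 → K
  i=14: C-H = 21 → V
  i=15: O-L =  3 → D
  i=16: X-K = 13 → N
  i=17: M-N = 25 → Z
  i=18: G-Y =  8 → I
  i=19: P-O =  1 → B
  i=20: F-F =  0 → A
  i=21: P-F = 10 → K
  i=22: A-F = 21 → V
  i=23: W-T =  3 → D
  i=24: V-I = 13 → N
  i=25: E-F = 25 → Z
  i=26: L-D =  8 → I
  i=27: H-G =  1 → B
  i=28: U-U =  0 → A
  i=29: I-Y = 10 → K
  i=30: G-L = 21 → V
  i=31: F-C =  3 → D
  i=32: K-X = 13 → N
  i=33: C-D = 25 → Z
  i=34: M-E =  8 → I
  i=35: K-J =  1 → B
  i=36: T-T =  0 → A
  i=37: V-L = 10 → K
  i=38: R-W = 21 → V
  i=39: L-I =  3 → D
  i=40: X-K = 13 → N
  i=41: A-B = 25 → Z
  i=42: F-X =  8 → I
  i=43: U-T =  1 → B
  i=44: S-S =  0 → A
  i=45: U-K = 10 → K
  shifts repeat with period 8: NZIBAKVD

NZIBAKVD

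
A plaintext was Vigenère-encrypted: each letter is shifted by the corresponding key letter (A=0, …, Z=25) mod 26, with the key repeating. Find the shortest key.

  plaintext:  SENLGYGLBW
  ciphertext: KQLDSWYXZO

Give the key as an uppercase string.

  i= 0: K-S = 18 → S
  i= 1: Q-E = 12 → M
  i= 2: L-N = 24 → Y
  i= 3: D-L = 18 → S
  i= 4: S-G = 12 → M
  i= 5: W-Y = 24 → Y
  i= 6: Y-G = 18 → S
  i= 7: X-L = 12 → M
  i= 8: Z-B = 24 → Y
  i= 9: O-W = 18 → S
  shifts repeat with period 3: SMY

SMY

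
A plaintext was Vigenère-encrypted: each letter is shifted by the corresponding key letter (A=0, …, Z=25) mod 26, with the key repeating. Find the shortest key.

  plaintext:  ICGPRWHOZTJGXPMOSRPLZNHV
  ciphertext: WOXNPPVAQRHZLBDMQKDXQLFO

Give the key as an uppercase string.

OMRYYT

  i= 0: W-I = 14 → O
  i= 1: O-C = 12 → M
  i= 2: X-G = 17 → R
  i= 3: N-P = 24 → Y
  i= 4: P-R = 24 → Y
  i= 5: P-W = 19 → T
  i= 6: V-H = 14 → O
  i= 7: A-O = 12 → M
  i= 8: Q-Z = 17 → R
  i= 9: R-T = 24 → Y
  i=10: H-J = 24 → Y
  i=11: Z-G = 19 → T
  i=12: L-X = 14 → O
  i=13: B-P = 12 → M
  i=14: D-M = 17 → R
  i=15: M-O = 24 → Y
  i=16: Q-S = 24 → Y
  i=17: K-R = 19 → T
  i=18: D-P = 14 → O
  i=19: X-L = 12 → M
  i=20: Q-Z = 17 → R
  i=21: L-N = 24 → Y
  i=22: F-H = 24 → Y
  i=23: O-V = 19 → T
  shifts repeat with period 6: OMRYYT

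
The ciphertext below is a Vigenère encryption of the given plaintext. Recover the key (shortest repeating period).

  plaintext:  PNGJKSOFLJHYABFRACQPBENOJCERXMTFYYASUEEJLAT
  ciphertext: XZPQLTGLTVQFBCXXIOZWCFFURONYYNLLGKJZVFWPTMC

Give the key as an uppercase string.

IMJHBBSG

  i= 0: X-P =  8 → I
  i= 1: Z-N = 12 → M
  i= 2: P-G =  9 → J
  i= 3: Q-J =  7 → H
  i= 4: L-K =  1 → B
  i= 5: T-S =  1 → B
  i= 6: G-O = 18 → S
  i= 7: L-F =  6 → G
  i= 8: T-L =  8 → I
  i= 9: V-J = 12 → M
  i=10: Q-H =  9 → J
  i=11: F-Y =  7 → H
  i=12: B-A =  1 → B
  i=13: C-B =  1 → B
  i=14: X-F = 18 → S
  i=15: X-R =  6 → G
  i=16: I-A =  8 → I
  i=17: O-C = 12 → M
  i=18: Z-Q =  9 → J
  i=19: W-P =  7 → H
  i=20: C-B =  1 → B
  i=21: F-E =  1 → B
  i=22: F-N = 18 → S
  i=23: U-O =  6 → G
  i=24: R-J =  8 → I
  i=25: O-C = 12 → M
  i=26: N-E =  9 → J
  i=27: Y-R =  7 → H
  i=28: Y-X =  1 → B
  i=29: N-M =  1 → B
  i=30: L-T = 18 → S
  i=31: L-F =  6 → G
  i=32: G-Y =  8 → I
  i=33: K-Y = 12 → M
  i=34: J-A =  9 → J
  i=35: Z-S =  7 → H
  i=36: V-U =  1 → B
  i=37: F-E =  1 → B
  i=38: W-E = 18 → S
  i=39: P-J =  6 → G
  i=40: T-L =  8 → I
  i=41: M-A = 12 → M
  i=42: C-T =  9 → J
  shifts repeat with period 8: IMJHBBSG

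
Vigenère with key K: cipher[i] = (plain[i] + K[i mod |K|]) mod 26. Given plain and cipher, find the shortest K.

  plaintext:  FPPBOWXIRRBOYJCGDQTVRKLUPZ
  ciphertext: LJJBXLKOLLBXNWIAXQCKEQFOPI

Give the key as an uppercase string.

GUUAJPN

  i= 0: L-F =  6 → G
  i= 1: J-P = 20 → U
  i= 2: J-P = 20 → U
  i= 3: B-B =  0 → A
  i= 4: X-O =  9 → J
  i= 5: L-W = 15 → P
  i= 6: K-X = 13 → N
  i= 7: O-I =  6 → G
  i= 8: L-R = 20 → U
  i= 9: L-R = 20 → U
  i=10: B-B =  0 → A
  i=11: X-O =  9 → J
  i=12: N-Y = 15 → P
  i=13: W-J = 13 → N
  i=14: I-C =  6 → G
  i=15: A-G = 20 → U
  i=16: X-D = 20 → U
  i=17: Q-Q =  0 → A
  i=18: C-T =  9 → J
  i=19: K-V = 15 → P
  i=20: E-R = 13 → N
  i=21: Q-K =  6 → G
  i=22: F-L = 20 → U
  i=23: O-U = 20 → U
  i=24: P-P =  0 → A
  i=25: I-Z =  9 → J
  shifts repeat with period 7: GUUAJPN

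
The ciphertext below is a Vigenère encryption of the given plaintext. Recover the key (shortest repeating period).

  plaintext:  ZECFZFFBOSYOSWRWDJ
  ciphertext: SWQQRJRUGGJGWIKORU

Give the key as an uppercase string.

  i= 0: S-Z = 19 → T
  i= 1: W-E = 18 → S
  i= 2: Q-C = 14 → O
  i= 3: Q-F = 11 → L
  i= 4: R-Z = 18 → S
  i= 5: J-F =  4 → E
  i= 6: R-F = 12 → M
  i= 7: U-B = 19 → T
  i= 8: G-O = 18 → S
  i= 9: G-S = 14 → O
  i=10: J-Y = 11 → L
  i=11: G-O = 18 → S
  i=12: W-S =  4 → E
  i=13: I-W = 12 → M
  i=14: K-R = 19 → T
  i=15: O-W = 18 → S
  i=16: R-D = 14 → O
  i=17: U-J = 11 → L
  shifts repeat with period 7: TSOLSEM

TSOLSEM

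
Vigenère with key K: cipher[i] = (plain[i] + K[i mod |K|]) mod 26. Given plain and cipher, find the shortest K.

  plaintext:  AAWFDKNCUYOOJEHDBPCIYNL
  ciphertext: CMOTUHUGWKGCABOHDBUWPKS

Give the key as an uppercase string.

  i= 0: C-A =  2 → C
  i= 1: M-A = 12 → M
  i= 2: O-W = 18 → S
  i= 3: T-F = 14 → O
  i= 4: U-D = 17 → R
  i= 5: H-K = 23 → X
  i= 6: U-N =  7 → H
  i= 7: G-C =  4 → E
  i= 8: W-U =  2 → C
  i= 9: K-Y = 12 → M
  i=10: G-O = 18 → S
  i=11: C-O = 14 → O
  i=12: A-J = 17 → R
  i=13: B-E = 23 → X
  i=14: O-H =  7 → H
  i=15: H-D =  4 → E
  i=16: D-B =  2 → C
  i=17: B-P = 12 → M
  i=18: U-C = 18 → S
  i=19: W-I = 14 → O
  i=20: P-Y = 17 → R
  i=21: K-N = 23 → X
  i=22: S-L =  7 → H
  shifts repeat with period 8: CMSORXHE

CMSORXHE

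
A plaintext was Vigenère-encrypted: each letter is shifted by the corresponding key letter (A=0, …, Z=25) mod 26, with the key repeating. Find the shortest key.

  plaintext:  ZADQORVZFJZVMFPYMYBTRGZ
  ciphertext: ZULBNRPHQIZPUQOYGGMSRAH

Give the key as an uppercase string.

  i= 0: Z-Z =  0 → A
  i= 1: U-A = 20 → U
  i= 2: L-D =  8 → I
  i= 3: B-Q = 11 → L
  i= 4: N-O = 25 → Z
  i= 5: R-R =  0 → A
  i= 6: P-V = 20 → U
  i= 7: H-Z =  8 → I
  i= 8: Q-F = 11 → L
  i= 9: I-J = 25 → Z
  i=10: Z-Z =  0 → A
  i=11: P-V = 20 → U
  i=12: U-M =  8 → I
  i=13: Q-F = 11 → L
  i=14: O-P = 25 → Z
  i=15: Y-Y =  0 → A
  i=16: G-M = 20 → U
  i=17: G-Y =  8 → I
  i=18: M-B = 11 → L
  i=19: S-T = 25 → Z
  i=20: R-R =  0 → A
  i=21: A-G = 20 → U
  i=22: H-Z =  8 → I
  shifts repeat with period 5: AUILZ

AUILZ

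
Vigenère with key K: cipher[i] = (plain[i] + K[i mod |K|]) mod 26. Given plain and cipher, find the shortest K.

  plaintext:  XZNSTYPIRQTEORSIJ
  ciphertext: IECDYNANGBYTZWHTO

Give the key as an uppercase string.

LFP

  i= 0: I-X = 11 → L
  i= 1: E-Z =  5 → F
  i= 2: C-N = 15 → P
  i= 3: D-S = 11 → L
  i= 4: Y-T =  5 → F
  i= 5: N-Y = 15 → P
  i= 6: A-P = 11 → L
  i= 7: N-I =  5 → F
  i= 8: G-R = 15 → P
  i= 9: B-Q = 11 → L
  i=10: Y-T =  5 → F
  i=11: T-E = 15 → P
  i=12: Z-O = 11 → L
  i=13: W-R =  5 → F
  i=14: H-S = 15 → P
  i=15: T-I = 11 → L
  i=16: O-J =  5 → F
  shifts repeat with period 3: LFP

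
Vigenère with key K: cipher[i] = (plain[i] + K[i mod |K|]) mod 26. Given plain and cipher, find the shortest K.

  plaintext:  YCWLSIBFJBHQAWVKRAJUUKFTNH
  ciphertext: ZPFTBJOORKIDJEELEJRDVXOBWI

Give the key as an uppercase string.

BNJIJ

  i= 0: Z-Y =  1 → B
  i= 1: P-C = 13 → N
  i= 2: F-W =  9 → J
  i= 3: T-L =  8 → I
  i= 4: B-S =  9 → J
  i= 5: J-I =  1 → B
  i= 6: O-B = 13 → N
  i= 7: O-F =  9 → J
  i= 8: R-J =  8 → I
  i= 9: K-B =  9 → J
  i=10: I-H =  1 → B
  i=11: D-Q = 13 → N
  i=12: J-A =  9 → J
  i=13: E-W =  8 → I
  i=14: E-V =  9 → J
  i=15: L-K =  1 → B
  i=16: E-R = 13 → N
  i=17: J-A =  9 → J
  i=18: R-J =  8 → I
  i=19: D-U =  9 → J
  i=20: V-U =  1 → B
  i=21: X-K = 13 → N
  i=22: O-F =  9 → J
  i=23: B-T =  8 → I
  i=24: W-N =  9 → J
  i=25: I-H =  1 → B
  shifts repeat with period 5: BNJIJ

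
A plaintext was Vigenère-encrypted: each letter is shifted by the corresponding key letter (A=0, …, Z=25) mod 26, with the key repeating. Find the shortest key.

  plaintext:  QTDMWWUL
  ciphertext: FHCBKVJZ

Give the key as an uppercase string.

POZ

  i= 0: F-Q = 15 → P
  i= 1: H-T = 14 → O
  i= 2: C-D = 25 → Z
  i= 3: B-M = 15 → P
  i= 4: K-W = 14 → O
  i= 5: V-W = 25 → Z
  i= 6: J-U = 15 → P
  i= 7: Z-L = 14 → O
  shifts repeat with period 3: POZ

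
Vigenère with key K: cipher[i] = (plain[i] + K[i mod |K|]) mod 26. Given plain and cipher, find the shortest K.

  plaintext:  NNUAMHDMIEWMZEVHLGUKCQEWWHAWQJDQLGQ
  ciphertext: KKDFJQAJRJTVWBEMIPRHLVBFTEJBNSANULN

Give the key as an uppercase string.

  i= 0: K-N = 23 → X
  i= 1: K-N = 23 → X
  i= 2: D-U =  9 → J
  i= 3: F-A =  5 → F
  i= 4: J-M = 23 → X
  i= 5: Q-H =  9 → J
  i= 6: A-D = 23 → X
  i= 7: J-M = 23 → X
  i= 8: R-I =  9 → J
  i= 9: J-E =  5 → F
  i=10: T-W = 23 → X
  i=11: V-M =  9 → J
  i=12: W-Z = 23 → X
  i=13: B-E = 23 → X
  i=14: E-V =  9 → J
  i=15: M-H =  5 → F
  i=16: I-L = 23 → X
  i=17: P-G =  9 → J
  i=18: R-U = 23 → X
  i=19: H-K = 23 → X
  i=20: L-C =  9 → J
  i=21: V-Q =  5 → F
  i=22: B-E = 23 → X
  i=23: F-W =  9 → J
  i=24: T-W = 23 → X
  i=25: E-H = 23 → X
  i=26: J-A =  9 → J
  i=27: B-W =  5 → F
  i=28: N-Q = 23 → X
  i=29: S-J =  9 → J
  i=30: A-D = 23 → X
  i=31: N-Q = 23 → X
  i=32: U-L =  9 → J
  i=33: L-G =  5 → F
  i=34: N-Q = 23 → X
  shifts repeat with period 6: XXJFXJ

XXJFXJ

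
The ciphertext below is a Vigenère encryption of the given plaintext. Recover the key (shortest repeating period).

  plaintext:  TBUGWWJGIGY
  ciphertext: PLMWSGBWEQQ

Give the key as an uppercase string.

WKSQ

  i= 0: P-T = 22 → W
  i= 1: L-B = 10 → K
  i= 2: M-U = 18 → S
  i= 3: W-G = 16 → Q
  i= 4: S-W = 22 → W
  i= 5: G-W = 10 → K
  i= 6: B-J = 18 → S
  i= 7: W-G = 16 → Q
  i= 8: E-I = 22 → W
  i= 9: Q-G = 10 → K
  i=10: Q-Y = 18 → S
  shifts repeat with period 4: WKSQ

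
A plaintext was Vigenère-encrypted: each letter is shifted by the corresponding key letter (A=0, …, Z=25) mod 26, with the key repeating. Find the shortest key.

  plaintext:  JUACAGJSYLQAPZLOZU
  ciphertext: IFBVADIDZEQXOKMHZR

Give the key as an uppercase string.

  i= 0: I-J = 25 → Z
  i= 1: F-U = 11 → L
  i= 2: B-A =  1 → B
  i= 3: V-C = 19 → T
  i= 4: A-A =  0 → A
  i= 5: D-G = 23 → X
  i= 6: I-J = 25 → Z
  i= 7: D-S = 11 → L
  i= 8: Z-Y =  1 → B
  i= 9: E-L = 19 → T
  i=10: Q-Q =  0 → A
  i=11: X-A = 23 → X
  i=12: O-P = 25 → Z
  i=13: K-Z = 11 → L
  i=14: M-L =  1 → B
  i=15: H-O = 19 → T
  i=16: Z-Z =  0 → A
  i=17: R-U = 23 → X
  shifts repeat with period 6: ZLBTAX

ZLBTAX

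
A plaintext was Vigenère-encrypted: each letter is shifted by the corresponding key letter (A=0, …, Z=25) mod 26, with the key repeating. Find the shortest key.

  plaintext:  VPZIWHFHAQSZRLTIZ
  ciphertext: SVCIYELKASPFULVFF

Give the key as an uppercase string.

XGDAC

  i= 0: S-V = 23 → X
  i= 1: V-P =  6 → G
  i= 2: C-Z =  3 → D
  i= 3: I-I =  0 → A
  i= 4: Y-W =  2 → C
  i= 5: E-H = 23 → X
  i= 6: L-F =  6 → G
  i= 7: K-H =  3 → D
  i= 8: A-A =  0 → A
  i= 9: S-Q =  2 → C
  i=10: P-S = 23 → X
  i=11: F-Z =  6 → G
  i=12: U-R =  3 → D
  i=13: L-L =  0 → A
  i=14: V-T =  2 → C
  i=15: F-I = 23 → X
  i=16: F-Z =  6 → G
  shifts repeat with period 5: XGDAC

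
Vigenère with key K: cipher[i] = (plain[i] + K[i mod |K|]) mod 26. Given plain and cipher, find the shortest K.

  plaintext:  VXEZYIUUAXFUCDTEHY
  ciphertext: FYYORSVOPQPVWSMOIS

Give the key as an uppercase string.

KBUPT

  i= 0: F-V = 10 → K
  i= 1: Y-X =  1 → B
  i= 2: Y-E = 20 → U
  i= 3: O-Z = 15 → P
  i= 4: R-Y = 19 → T
  i= 5: S-I = 10 → K
  i= 6: V-U =  1 → B
  i= 7: O-U = 20 → U
  i= 8: P-A = 15 → P
  i= 9: Q-X = 19 → T
  i=10: P-F = 10 → K
  i=11: V-U =  1 → B
  i=12: W-C = 20 → U
  i=13: S-D = 15 → P
  i=14: M-T = 19 → T
  i=15: O-E = 10 → K
  i=16: I-H =  1 → B
  i=17: S-Y = 20 → U
  shifts repeat with period 5: KBUPT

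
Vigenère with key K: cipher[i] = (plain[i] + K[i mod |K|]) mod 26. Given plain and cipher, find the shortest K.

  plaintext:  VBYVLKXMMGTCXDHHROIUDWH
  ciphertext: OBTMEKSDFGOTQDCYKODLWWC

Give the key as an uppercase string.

TAVR

  i= 0: O-V = 19 → T
  i= 1: B-B =  0 → A
  i= 2: T-Y = 21 → V
  i= 3: M-V = 17 → R
  i= 4: E-L = 19 → T
  i= 5: K-K =  0 → A
  i= 6: S-X = 21 → V
  i= 7: D-M = 17 → R
  i= 8: F-M = 19 → T
  i= 9: G-G =  0 → A
  i=10: O-T = 21 → V
  i=11: T-C = 17 → R
  i=12: Q-X = 19 → T
  i=13: D-D =  0 → A
  i=14: C-H = 21 → V
  i=15: Y-H = 17 → R
  i=16: K-R = 19 → T
  i=17: O-O =  0 → A
  i=18: D-I = 21 → V
  i=19: L-U = 17 → R
  i=20: W-D = 19 → T
  i=21: W-W =  0 → A
  i=22: C-H = 21 → V
  shifts repeat with period 4: TAVR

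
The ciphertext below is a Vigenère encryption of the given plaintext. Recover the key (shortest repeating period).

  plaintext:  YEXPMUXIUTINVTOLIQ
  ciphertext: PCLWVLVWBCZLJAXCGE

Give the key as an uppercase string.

RYOHJ

  i= 0: P-Y = 17 → R
  i= 1: C-E = 24 → Y
  i= 2: L-X = 14 → O
  i= 3: W-P =  7 → H
  i= 4: V-M =  9 → J
  i= 5: L-U = 17 → R
  i= 6: V-X = 24 → Y
  i= 7: W-I = 14 → O
  i= 8: B-U =  7 → H
  i= 9: C-T =  9 → J
  i=10: Z-I = 17 → R
  i=11: L-N = 24 → Y
  i=12: J-V = 14 → O
  i=13: A-T =  7 → H
  i=14: X-O =  9 → J
  i=15: C-L = 17 → R
  i=16: G-I = 24 → Y
  i=17: E-Q = 14 → O
  shifts repeat with period 5: RYOHJ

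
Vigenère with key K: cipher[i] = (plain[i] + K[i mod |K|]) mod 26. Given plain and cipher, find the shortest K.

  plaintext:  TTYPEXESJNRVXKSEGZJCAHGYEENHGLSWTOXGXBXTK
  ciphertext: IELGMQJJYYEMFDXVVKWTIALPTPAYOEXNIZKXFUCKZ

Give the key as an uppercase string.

  i= 0: I-T = 15 → P
  i= 1: E-T = 11 → L
  i= 2: L-Y = 13 → N
  i= 3: G-P = 17 → R
  i= 4: M-E =  8 → I
  i= 5: Q-X = 19 → T
  i= 6: J-E =  5 → F
  i= 7: J-S = 17 → R
  i= 8: Y-J = 15 → P
  i= 9: Y-N = 11 → L
  i=10: E-R = 13 → N
  i=11: M-V = 17 → R
  i=12: F-X =  8 → I
  i=13: D-K = 19 → T
  i=14: X-S =  5 → F
  i=15: V-E = 17 → R
  i=16: V-G = 15 → P
  i=17: K-Z = 11 → L
  i=18: W-J = 13 → N
  i=19: T-C = 17 → R
  i=20: I-A =  8 → I
  i=21: A-H = 19 → T
  i=22: L-G =  5 → F
  i=23: P-Y = 17 → R
  i=24: T-E = 15 → P
  i=25: P-E = 11 → L
  i=26: A-N = 13 → N
  i=27: Y-H = 17 → R
  i=28: O-G =  8 → I
  i=29: E-L = 19 → T
  i=30: X-S =  5 → F
  i=31: N-W = 17 → R
  i=32: I-T = 15 → P
  i=33: Z-O = 11 → L
  i=34: K-X = 13 → N
  i=35: X-G = 17 → R
  i=36: F-X =  8 → I
  i=37: U-B = 19 → T
  i=38: C-X =  5 → F
  i=39: K-T = 17 → R
  i=40: Z-K = 15 → P
  shifts repeat with period 8: PLNRITFR

PLNRITFR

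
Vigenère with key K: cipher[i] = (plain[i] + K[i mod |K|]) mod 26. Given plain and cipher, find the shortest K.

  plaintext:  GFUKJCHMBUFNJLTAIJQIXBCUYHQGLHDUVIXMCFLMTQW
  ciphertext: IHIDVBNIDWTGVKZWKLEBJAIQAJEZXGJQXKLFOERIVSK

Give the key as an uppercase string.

CCOTMZGW

  i= 0: I-G =  2 → C
  i= 1: H-F =  2 → C
  i= 2: I-U = 14 → O
  i= 3: D-K = 19 → T
  i= 4: V-J = 12 → M
  i= 5: B-C = 25 → Z
  i= 6: N-H =  6 → G
  i= 7: I-M = 22 → W
  i= 8: D-B =  2 → C
  i= 9: W-U =  2 → C
  i=10: T-F = 14 → O
  i=11: G-N = 19 → T
  i=12: V-J = 12 → M
  i=13: K-L = 25 → Z
  i=14: Z-T =  6 → G
  i=15: W-A = 22 → W
  i=16: K-I =  2 → C
  i=17: L-J =  2 → C
  i=18: E-Q = 14 → O
  i=19: B-I = 19 → T
  i=20: J-X = 12 → M
  i=21: A-B = 25 → Z
  i=22: I-C =  6 → G
  i=23: Q-U = 22 → W
  i=24: A-Y =  2 → C
  i=25: J-H =  2 → C
  i=26: E-Q = 14 → O
  i=27: Z-G = 19 → T
  i=28: X-L = 12 → M
  i=29: G-H = 25 → Z
  i=30: J-D =  6 → G
  i=31: Q-U = 22 → W
  i=32: X-V =  2 → C
  i=33: K-I =  2 → C
  i=34: L-X = 14 → O
  i=35: F-M = 19 → T
  i=36: O-C = 12 → M
  i=37: E-F = 25 → Z
  i=38: R-L =  6 → G
  i=39: I-M = 22 → W
  i=40: V-T =  2 → C
  i=41: S-Q =  2 → C
  i=42: K-W = 14 → O
  shifts repeat with period 8: CCOTMZGW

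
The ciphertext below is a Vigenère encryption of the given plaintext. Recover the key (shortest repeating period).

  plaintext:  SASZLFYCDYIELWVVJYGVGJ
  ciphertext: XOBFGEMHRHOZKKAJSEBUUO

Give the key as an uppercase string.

  i= 0: X-S =  5 → F
  i= 1: O-A = 14 → O
  i= 2: B-S =  9 → J
  i= 3: F-Z =  6 → G
  i= 4: G-L = 21 → V
  i= 5: E-F = 25 → Z
  i= 6: M-Y = 14 → O
  i= 7: H-C =  5 → F
  i= 8: R-D = 14 → O
  i= 9: H-Y =  9 → J
  i=10: O-I =  6 → G
  i=11: Z-E = 21 → V
  i=12: K-L = 25 → Z
  i=13: K-W = 14 → O
  i=14: A-V =  5 → F
  i=15: J-V = 14 → O
  i=16: S-J =  9 → J
  i=17: E-Y =  6 → G
  i=18: B-G = 21 → V
  i=19: U-V = 25 → Z
  i=20: U-G = 14 → O
  i=21: O-J =  5 → F
  shifts repeat with period 7: FOJGVZO

FOJGVZO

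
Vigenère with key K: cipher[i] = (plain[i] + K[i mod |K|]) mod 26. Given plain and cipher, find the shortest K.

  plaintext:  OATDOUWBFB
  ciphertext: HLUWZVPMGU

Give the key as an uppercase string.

TLB

  i= 0: H-O = 19 → T
  i= 1: L-A = 11 → L
  i= 2: U-T =  1 → B
  i= 3: W-D = 19 → T
  i= 4: Z-O = 11 → L
  i= 5: V-U =  1 → B
  i= 6: P-W = 19 → T
  i= 7: M-B = 11 → L
  i= 8: G-F =  1 → B
  i= 9: U-B = 19 → T
  shifts repeat with period 3: TLB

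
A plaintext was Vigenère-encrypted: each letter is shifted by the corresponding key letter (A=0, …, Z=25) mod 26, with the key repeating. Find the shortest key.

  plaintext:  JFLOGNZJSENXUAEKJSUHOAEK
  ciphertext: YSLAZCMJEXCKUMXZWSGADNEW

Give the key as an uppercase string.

  i= 0: Y-J = 15 → P
  i= 1: S-F = 13 → N
  i= 2: L-L =  0 → A
  i= 3: A-O = 12 → M
  i= 4: Z-G = 19 → T
  i= 5: C-N = 15 → P
  i= 6: M-Z = 13 → N
  i= 7: J-J =  0 → A
  i= 8: E-S = 12 → M
  i= 9: X-E = 19 → T
  i=10: C-N = 15 → P
  i=11: K-X = 13 → N
  i=12: U-U =  0 → A
  i=13: M-A = 12 → M
  i=14: X-E = 19 → T
  i=15: Z-K = 15 → P
  i=16: W-J = 13 → N
  i=17: S-S =  0 → A
  i=18: G-U = 12 → M
  i=19: A-H = 19 → T
  i=20: D-O = 15 → P
  i=21: N-A = 13 → N
  i=22: E-E =  0 → A
  i=23: W-K = 12 → M
  shifts repeat with period 5: PNAMT

PNAMT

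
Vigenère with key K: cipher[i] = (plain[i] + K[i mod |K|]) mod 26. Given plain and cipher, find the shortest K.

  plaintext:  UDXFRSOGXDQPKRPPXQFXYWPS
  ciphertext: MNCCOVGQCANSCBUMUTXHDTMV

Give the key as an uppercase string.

  i= 0: M-U = 18 → S
  i= 1: N-D = 10 → K
  i= 2: C-X =  5 → F
  i= 3: C-F = 23 → X
  i= 4: O-R = 23 → X
  i= 5: V-S =  3 → D
  i= 6: G-O = 18 → S
  i= 7: Q-G = 10 → K
  i= 8: C-X =  5 → F
  i= 9: A-D = 23 → X
  i=10: N-Q = 23 → X
  i=11: S-P =  3 → D
  i=12: C-K = 18 → S
  i=13: B-R = 10 → K
  i=14: U-P =  5 → F
  i=15: M-P = 23 → X
  i=16: U-X = 23 → X
  i=17: T-Q =  3 → D
  i=18: X-F = 18 → S
  i=19: H-X = 10 → K
  i=20: D-Y =  5 → F
  i=21: T-W = 23 → X
  i=22: M-P = 23 → X
  i=23: V-S =  3 → D
  shifts repeat with period 6: SKFXXD

SKFXXD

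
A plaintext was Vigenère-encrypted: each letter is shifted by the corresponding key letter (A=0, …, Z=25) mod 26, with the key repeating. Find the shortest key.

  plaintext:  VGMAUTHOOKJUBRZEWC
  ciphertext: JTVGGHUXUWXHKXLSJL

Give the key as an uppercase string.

ONJGM

  i= 0: J-V = 14 → O
  i= 1: T-G = 13 → N
  i= 2: V-M =  9 → J
  i= 3: G-A =  6 → G
  i= 4: G-U = 12 → M
  i= 5: H-T = 14 → O
  i= 6: U-H = 13 → N
  i= 7: X-O =  9 → J
  i= 8: U-O =  6 → G
  i= 9: W-K = 12 → M
  i=10: X-J = 14 → O
  i=11: H-U = 13 → N
  i=12: K-B =  9 → J
  i=13: X-R =  6 → G
  i=14: L-Z = 12 → M
  i=15: S-E = 14 → O
  i=16: J-W = 13 → N
  i=17: L-C =  9 → J
  shifts repeat with period 5: ONJGM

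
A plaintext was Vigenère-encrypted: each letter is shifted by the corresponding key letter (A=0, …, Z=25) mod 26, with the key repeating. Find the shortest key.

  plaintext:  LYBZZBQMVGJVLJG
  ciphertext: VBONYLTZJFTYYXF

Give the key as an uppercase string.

KDNOZ

  i= 0: V-L = 10 → K
  i= 1: B-Y =  3 → D
  i= 2: O-B = 13 → N
  i= 3: N-Z = 14 → O
  i= 4: Y-Z = 25 → Z
  i= 5: L-B = 10 → K
  i= 6: T-Q =  3 → D
  i= 7: Z-M = 13 → N
  i= 8: J-V = 14 → O
  i= 9: F-G = 25 → Z
  i=10: T-J = 10 → K
  i=11: Y-V =  3 → D
  i=12: Y-L = 13 → N
  i=13: X-J = 14 → O
  i=14: F-G = 25 → Z
  shifts repeat with period 5: KDNOZ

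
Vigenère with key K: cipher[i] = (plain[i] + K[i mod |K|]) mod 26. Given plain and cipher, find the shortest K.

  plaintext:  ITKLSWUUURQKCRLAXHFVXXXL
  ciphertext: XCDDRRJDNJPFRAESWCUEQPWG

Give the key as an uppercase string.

  i= 0: X-I = 15 → P
  i= 1: C-T =  9 → J
  i= 2: D-K = 19 → T
  i= 3: D-L = 18 → S
  i= 4: R-S = 25 → Z
  i= 5: R-W = 21 → V
  i= 6: J-U = 15 → P
  i= 7: D-U =  9 → J
  i= 8: N-U = 19 → T
  i= 9: J-R = 18 → S
  i=10: P-Q = 25 → Z
  i=11: F-K = 21 → V
  i=12: R-C = 15 → P
  i=13: A-R =  9 → J
  i=14: E-L = 19 → T
  i=15: S-A = 18 → S
  i=16: W-X = 25 → Z
  i=17: C-H = 21 → V
  i=18: U-F = 15 → P
  i=19: E-V =  9 → J
  i=20: Q-X = 19 → T
  i=21: P-X = 18 → S
  i=22: W-X = 25 → Z
  i=23: G-L = 21 → V
  shifts repeat with period 6: PJTSZV

PJTSZV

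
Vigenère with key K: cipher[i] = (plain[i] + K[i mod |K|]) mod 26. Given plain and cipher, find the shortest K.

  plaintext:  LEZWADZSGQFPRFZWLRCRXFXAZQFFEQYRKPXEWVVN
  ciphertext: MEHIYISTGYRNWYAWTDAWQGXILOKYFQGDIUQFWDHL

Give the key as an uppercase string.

  i= 0: M-L =  1 → B
  i= 1: E-E =  0 → A
  i= 2: H-Z =  8 → I
  i= 3: I-W = 12 → M
  i= 4: Y-A = 24 → Y
  i= 5: I-D =  5 → F
  i= 6: S-Z = 19 → T
  i= 7: T-S =  1 → B
  i= 8: G-G =  0 → A
  i= 9: Y-Q =  8 → I
  i=10: R-F = 12 → M
  i=11: N-P = 24 → Y
  i=12: W-R =  5 → F
  i=13: Y-F = 19 → T
  i=14: A-Z =  1 → B
  i=15: W-W =  0 → A
  i=16: T-L =  8 → I
  i=17: D-R = 12 → M
  i=18: A-C = 24 → Y
  i=19: W-R =  5 → F
  i=20: Q-X = 19 → T
  i=21: G-F =  1 → B
  i=22: X-X =  0 → A
  i=23: I-A =  8 → I
  i=24: L-Z = 12 → M
  i=25: O-Q = 24 → Y
  i=26: K-F =  5 → F
  i=27: Y-F = 19 → T
  i=28: F-E =  1 → B
  i=29: Q-Q =  0 → A
  i=30: G-Y =  8 → I
  i=31: D-R = 12 → M
  i=32: I-K = 24 → Y
  i=33: U-P =  5 → F
  i=34: Q-X = 19 → T
  i=35: F-E =  1 → B
  i=36: W-W =  0 → A
  i=37: D-V =  8 → I
  i=38: H-V = 12 → M
  i=39: L-N = 24 → Y
  shifts repeat with period 7: BAIMYFT

BAIMYFT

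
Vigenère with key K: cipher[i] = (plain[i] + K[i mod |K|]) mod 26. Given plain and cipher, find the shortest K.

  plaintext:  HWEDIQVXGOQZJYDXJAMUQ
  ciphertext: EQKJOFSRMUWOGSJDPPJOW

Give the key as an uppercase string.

XUGGGP

  i= 0: E-H = 23 → X
  i= 1: Q-W = 20 → U
  i= 2: K-E =  6 → G
  i= 3: J-D =  6 → G
  i= 4: O-I =  6 → G
  i= 5: F-Q = 15 → P
  i= 6: S-V = 23 → X
  i= 7: R-X = 20 → U
  i= 8: M-G =  6 → G
  i= 9: U-O =  6 → G
  i=10: W-Q =  6 → G
  i=11: O-Z = 15 → P
  i=12: G-J = 23 → X
  i=13: S-Y = 20 → U
  i=14: J-D =  6 → G
  i=15: D-X =  6 → G
  i=16: P-J =  6 → G
  i=17: P-A = 15 → P
  i=18: J-M = 23 → X
  i=19: O-U = 20 → U
  i=20: W-Q =  6 → G
  shifts repeat with period 6: XUGGGP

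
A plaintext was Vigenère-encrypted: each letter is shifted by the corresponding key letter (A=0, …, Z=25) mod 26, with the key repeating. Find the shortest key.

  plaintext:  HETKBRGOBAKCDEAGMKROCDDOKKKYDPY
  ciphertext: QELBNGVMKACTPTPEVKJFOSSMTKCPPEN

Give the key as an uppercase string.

  i= 0: Q-H =  9 → J
  i= 1: E-E =  0 → A
  i= 2: L-T = 18 → S
  i= 3: B-K = 17 → R
  i= 4: N-B = 12 → M
  i= 5: G-R = 15 → P
  i= 6: V-G = 15 → P
  i= 7: M-O = 24 → Y
  i= 8: K-B =  9 → J
  i= 9: A-A =  0 → A
  i=10: C-K = 18 → S
  i=11: T-C = 17 → R
  i=12: P-D = 12 → M
  i=13: T-E = 15 → P
  i=14: P-A = 15 → P
  i=15: E-G = 24 → Y
  i=16: V-M =  9 → J
  i=17: K-K =  0 → A
  i=18: J-R = 18 → S
  i=19: F-O = 17 → R
  i=20: O-C = 12 → M
  i=21: S-D = 15 → P
  i=22: S-D = 15 → P
  i=23: M-O = 24 → Y
  i=24: T-K =  9 → J
  i=25: K-K =  0 → A
  i=26: C-K = 18 → S
  i=27: P-Y = 17 → R
  i=28: P-D = 12 → M
  i=29: E-P = 15 → P
  i=30: N-Y = 15 → P
  shifts repeat with period 8: JASRMPPY

JASRMPPY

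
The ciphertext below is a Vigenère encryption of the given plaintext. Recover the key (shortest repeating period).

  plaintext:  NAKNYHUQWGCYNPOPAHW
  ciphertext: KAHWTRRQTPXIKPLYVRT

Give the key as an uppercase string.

XAXJVK

  i= 0: K-N = 23 → X
  i= 1: A-A =  0 → A
  i= 2: H-K = 23 → X
  i= 3: W-N =  9 → J
  i= 4: T-Y = 21 → V
  i= 5: R-H = 10 → K
  i= 6: R-U = 23 → X
  i= 7: Q-Q =  0 → A
  i= 8: T-W = 23 → X
  i= 9: P-G =  9 → J
  i=10: X-C = 21 → V
  i=11: I-Y = 10 → K
  i=12: K-N = 23 → X
  i=13: P-P =  0 → A
  i=14: L-O = 23 → X
  i=15: Y-P =  9 → J
  i=16: V-A = 21 → V
  i=17: R-H = 10 → K
  i=18: T-W = 23 → X
  shifts repeat with period 6: XAXJVK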